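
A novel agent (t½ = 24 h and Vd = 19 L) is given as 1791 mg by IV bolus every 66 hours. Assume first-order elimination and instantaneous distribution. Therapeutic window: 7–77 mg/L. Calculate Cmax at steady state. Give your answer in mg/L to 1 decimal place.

110.7 mg/L

Over one 66-h interval, 66/24 ≈ 2.75 half-lives elapse, leaving f ≈ 0.1487 of each dose.
Accumulation ratio R = 1/(1 − f) ≈ 1/0.8513 ≈ 1.1747.
Single-dose peak C₀ = D/Vd = 1791/19 ≈ 94.263 mg/L.
Steady-state peak Cmax,ss = C₀·R ≈ 94.263 × 1.1747 ≈ 110.731 mg/L.
Peak 110.7 mg/L vs MTC 77 mg/L: exceeds toxic threshold.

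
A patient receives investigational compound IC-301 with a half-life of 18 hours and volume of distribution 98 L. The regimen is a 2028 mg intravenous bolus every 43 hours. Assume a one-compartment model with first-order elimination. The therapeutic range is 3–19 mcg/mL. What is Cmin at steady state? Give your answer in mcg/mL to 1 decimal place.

k = ln2/t½ = ln2/18 ≈ 0.038508 h⁻¹; fraction remaining f = e^(−kτ) = e^(−0.038508×43) ≈ 0.1909.
Each bolus raises the concentration by D/Vd = 2028/98 ≈ 20.694 mcg/mL.
Steady-state trough Cmin,ss = C₀·f/(1−f) ≈ 20.694 × 0.1909/0.8091 ≈ 4.883 mcg/mL.
Trough 4.9 mcg/mL vs MEC 3 mcg/mL: adequate.

4.9 mcg/mL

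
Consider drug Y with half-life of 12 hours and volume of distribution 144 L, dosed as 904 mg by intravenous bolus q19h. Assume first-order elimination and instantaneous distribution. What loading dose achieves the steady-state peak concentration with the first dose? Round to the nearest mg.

f = (1/2)^(19/12) ≈ 0.333710; accumulation ratio R = 1/(1−f) ≈ 1.50085.
Loading dose to hit Cmax,ss on first dose: D_load = D_maint·R ≈ 904 × 1.50085 ≈ 1356.77 mg.

1357 mg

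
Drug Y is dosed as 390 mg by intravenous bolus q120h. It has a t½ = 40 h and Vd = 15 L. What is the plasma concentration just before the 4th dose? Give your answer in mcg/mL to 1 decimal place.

3.7 mcg/mL

f = (1/2)^(τ/t½) = (1/2)^(120/40) ≈ 0.1250.
C₀ = D/Vd = 390/15 ≈ 26.000 mcg/mL.
Before the 4th dose, 3 doses have been given. Superposition: Cmin = C₀·(f + f² + … + f^3).
≈ 26.000 × (0.1250 + 0.0156 + 0.0020) ≈ 26.000 × 0.1426 ≈ 3.708 mcg/mL.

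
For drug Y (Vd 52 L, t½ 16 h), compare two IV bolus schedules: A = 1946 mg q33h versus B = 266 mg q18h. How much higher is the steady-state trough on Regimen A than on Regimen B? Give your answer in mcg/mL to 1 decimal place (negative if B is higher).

7.4 mcg/mL

Regimen A: f = (1/2)^(33/16) ≈ 0.2394; Cmin,ss = (1946/52)·f/(1−f) ≈ 11.779 mcg/mL.
Regimen B: f = (1/2)^(18/16) ≈ 0.4585; Cmin,ss = (266/52)·f/(1−f) ≈ 4.331 mcg/mL.
Difference ≈ 11.779 − 4.331 ≈ 7.448 mcg/mL.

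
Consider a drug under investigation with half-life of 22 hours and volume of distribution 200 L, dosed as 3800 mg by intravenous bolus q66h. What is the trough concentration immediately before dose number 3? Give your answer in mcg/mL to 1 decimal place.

f = (1/2)^(τ/t½) = (1/2)^(66/22) ≈ 0.1250.
C₀ = D/Vd = 3800/200 ≈ 19.000 mcg/mL.
Before the 3rd dose, 2 doses have been given. Superposition: Cmin = C₀·(f + f²).
≈ 19.000 × (0.1250 + 0.0156) ≈ 19.000 × 0.1406 ≈ 2.671 mcg/mL.

2.7 mcg/mL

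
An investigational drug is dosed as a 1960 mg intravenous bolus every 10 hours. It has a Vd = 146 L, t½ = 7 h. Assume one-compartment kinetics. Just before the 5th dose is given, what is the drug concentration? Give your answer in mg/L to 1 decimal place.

7.8 mg/L

f = (1/2)^(τ/t½) = (1/2)^(10/7) ≈ 0.3715.
C₀ = D/Vd = 1960/146 ≈ 13.425 mg/L.
Before the 5th dose, 4 doses have been given. Superposition: Cmin = C₀·(f + f² + … + f^4).
≈ 13.425 × (0.3715 + 0.1380 + 0.0513 + 0.0190) ≈ 13.425 × 0.5798 ≈ 7.784 mg/L.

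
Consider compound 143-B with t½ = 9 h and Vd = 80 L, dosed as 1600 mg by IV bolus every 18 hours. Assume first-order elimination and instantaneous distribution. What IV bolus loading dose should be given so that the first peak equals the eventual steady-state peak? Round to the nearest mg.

f = (1/2)^(18/9) ≈ 0.250000; accumulation ratio R = 1/(1−f) ≈ 1.33333.
Loading dose to hit Cmax,ss on first dose: D_load = D_maint·R ≈ 1600 × 1.33333 ≈ 2133.33 mg.

2133 mg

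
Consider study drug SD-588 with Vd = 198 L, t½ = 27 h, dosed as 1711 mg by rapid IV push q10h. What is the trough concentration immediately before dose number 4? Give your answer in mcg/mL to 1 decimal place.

15.9 mcg/mL

f = (1/2)^(τ/t½) = (1/2)^(10/27) ≈ 0.7736.
C₀ = D/Vd = 1711/198 ≈ 8.641 mcg/mL.
Before the 4th dose, 3 doses have been given. Superposition: Cmin = C₀·(f + f² + … + f^3).
≈ 8.641 × (0.7736 + 0.5985 + 0.4630) ≈ 8.641 × 1.8351 ≈ 15.857 mcg/mL.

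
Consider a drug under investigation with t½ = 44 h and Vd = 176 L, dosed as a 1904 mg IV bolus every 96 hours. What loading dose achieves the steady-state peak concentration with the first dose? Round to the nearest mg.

f = (1/2)^(96/44) ≈ 0.220398; accumulation ratio R = 1/(1−f) ≈ 1.28271.
Loading dose to hit Cmax,ss on first dose: D_load = D_maint·R ≈ 1904 × 1.28271 ≈ 2442.28 mg.

2442 mg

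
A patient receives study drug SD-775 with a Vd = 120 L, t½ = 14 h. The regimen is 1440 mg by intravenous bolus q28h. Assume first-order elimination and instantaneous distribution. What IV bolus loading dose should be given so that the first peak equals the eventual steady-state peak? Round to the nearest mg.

f = (1/2)^(28/14) ≈ 0.250000; accumulation ratio R = 1/(1−f) ≈ 1.33333.
Loading dose to hit Cmax,ss on first dose: D_load = D_maint·R ≈ 1440 × 1.33333 ≈ 1920.00 mg.

1920 mg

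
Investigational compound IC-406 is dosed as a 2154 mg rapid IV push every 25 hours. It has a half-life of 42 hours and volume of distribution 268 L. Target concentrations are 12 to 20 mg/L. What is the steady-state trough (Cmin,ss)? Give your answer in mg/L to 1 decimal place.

15.7 mg/L

k = ln2/t½ = ln2/42 ≈ 0.016504 h⁻¹; fraction remaining f = e^(−kτ) = e^(−0.016504×25) ≈ 0.6619.
Each bolus raises the concentration by D/Vd = 2154/268 ≈ 8.037 mg/L.
Steady-state trough Cmin,ss = C₀·f/(1−f) ≈ 8.037 × 0.6619/0.3381 ≈ 15.734 mg/L.
Trough 15.7 mg/L vs MEC 12 mg/L: adequate.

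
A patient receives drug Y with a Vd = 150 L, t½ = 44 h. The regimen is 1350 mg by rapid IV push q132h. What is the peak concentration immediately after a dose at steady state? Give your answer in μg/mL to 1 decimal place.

10.3 μg/mL

The dosing interval is 3 half-lives, so f = 2^(−3) = 0.125.
At steady state, R = 1/(1 − 0.125) = 8/7.
Single-dose peak C₀ = D/Vd = 1350/150 = 9 μg/mL.
Steady-state peak Cmax,ss = C₀·R = 9 × 8/7 ≈ 10.286 μg/mL.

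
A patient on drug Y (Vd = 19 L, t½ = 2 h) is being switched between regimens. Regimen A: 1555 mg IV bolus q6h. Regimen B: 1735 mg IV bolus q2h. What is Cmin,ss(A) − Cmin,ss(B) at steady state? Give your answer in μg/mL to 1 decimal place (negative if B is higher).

-79.6 μg/mL

Regimen A: f = (1/2)^(6/2) ≈ 0.1250; Cmin,ss = (1555/19)·f/(1−f) ≈ 11.692 μg/mL.
Regimen B: f = (1/2)^(2/2) ≈ 0.5000; Cmin,ss = (1735/19)·f/(1−f) ≈ 91.316 μg/mL.
Difference ≈ 11.692 − 91.316 ≈ -79.624 μg/mL.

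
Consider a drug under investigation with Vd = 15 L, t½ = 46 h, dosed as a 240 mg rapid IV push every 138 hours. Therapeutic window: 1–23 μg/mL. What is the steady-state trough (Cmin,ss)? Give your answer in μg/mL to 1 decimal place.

2.3 μg/mL

τ = 138 h = 3 half-lives, so f = (1/2)^3 = 0.125.
Accumulation ratio R = 1/(1 − f) = 1/0.875 = 8/7.
Single-dose peak C₀ = D/Vd = 240/15 = 16 μg/mL.
Steady-state peak Cmax,ss = C₀·R = 16 × 8/7 ≈ 18.286 μg/mL.
Steady-state trough Cmin,ss = Cmax,ss·f ≈ 18.286 × 0.125 ≈ 2.286 μg/mL.
Trough 2.3 μg/mL vs MEC 1 μg/mL: adequate.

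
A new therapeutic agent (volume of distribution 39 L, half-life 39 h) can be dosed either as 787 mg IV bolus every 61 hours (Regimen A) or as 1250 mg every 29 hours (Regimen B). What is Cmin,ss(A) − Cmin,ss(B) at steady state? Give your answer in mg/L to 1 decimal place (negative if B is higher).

Regimen A: f = (1/2)^(61/39) ≈ 0.3382; Cmin,ss = (787/39)·f/(1−f) ≈ 10.312 mg/L.
Regimen B: f = (1/2)^(29/39) ≈ 0.5973; Cmin,ss = (1250/39)·f/(1−f) ≈ 47.540 mg/L.
Difference ≈ 10.312 − 47.540 ≈ -37.228 mg/L.

-37.2 mg/L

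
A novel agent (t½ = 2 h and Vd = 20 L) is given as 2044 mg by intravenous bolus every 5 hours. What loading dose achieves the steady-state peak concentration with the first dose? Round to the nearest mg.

2483 mg

f = (1/2)^(5/2) ≈ 0.176777; accumulation ratio R = 1/(1−f) ≈ 1.21474.
Loading dose to hit Cmax,ss on first dose: D_load = D_maint·R ≈ 2044 × 1.21474 ≈ 2482.93 mg.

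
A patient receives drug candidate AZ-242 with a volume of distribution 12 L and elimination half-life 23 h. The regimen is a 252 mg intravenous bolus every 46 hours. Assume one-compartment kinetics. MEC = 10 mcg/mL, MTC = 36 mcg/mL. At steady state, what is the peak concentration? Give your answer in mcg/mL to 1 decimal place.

τ = 46 h = 2 half-lives, so f = (1/2)^2 = 0.25.
Accumulation ratio R = 1/(1 − f) = 1/0.75 = 4/3.
Single-dose peak C₀ = D/Vd = 252/12 = 21 mcg/mL.
Steady-state peak Cmax,ss = C₀·R = 21 × 4/3 ≈ 28.000 mcg/mL.
Peak 28.0 mcg/mL vs MTC 36 mcg/mL: below toxic threshold.

28.0 mcg/mL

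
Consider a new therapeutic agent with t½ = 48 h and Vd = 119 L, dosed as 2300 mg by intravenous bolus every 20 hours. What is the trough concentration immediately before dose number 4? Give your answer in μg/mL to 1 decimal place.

33.5 μg/mL

f = (1/2)^(τ/t½) = (1/2)^(20/48) ≈ 0.7492.
C₀ = D/Vd = 2300/119 ≈ 19.328 μg/mL.
Before the 4th dose, 3 doses have been given. Superposition: Cmin = C₀·(f + f² + … + f^3).
≈ 19.328 × (0.7492 + 0.5613 + 0.4205) ≈ 19.328 × 1.7310 ≈ 33.457 μg/mL.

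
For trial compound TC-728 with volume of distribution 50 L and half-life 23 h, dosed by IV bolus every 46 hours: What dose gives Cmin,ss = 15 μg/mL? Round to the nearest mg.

τ/t½ = 46/23 ≈ 2, so f = (1/2)^(46/23) ≈ 0.250000.
Cmin,ss = (D/Vd)·f/(1−f), so D = Cmin,ss·Vd·(1−f)/f.
D = 15 × 50 × (1−f)/f ≈ 15 × 50 × 3.00000 ≈ 2250.00 mg.

2250 mg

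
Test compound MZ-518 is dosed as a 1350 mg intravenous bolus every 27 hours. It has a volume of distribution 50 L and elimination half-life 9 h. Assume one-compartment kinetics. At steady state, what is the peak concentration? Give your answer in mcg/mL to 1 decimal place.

30.9 mcg/mL

τ = 27 h = 3 half-lives, so f = (1/2)^3 = 0.125.
At steady state, R = 1/(1 − 0.125) = 8/7.
Single-dose peak C₀ = D/Vd = 1350/50 = 27 mcg/mL.
Steady-state peak Cmax,ss = C₀·R = 27 × 8/7 ≈ 30.857 mcg/mL.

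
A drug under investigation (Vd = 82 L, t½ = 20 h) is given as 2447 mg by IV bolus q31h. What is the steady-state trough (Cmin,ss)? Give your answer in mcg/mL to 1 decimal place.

k = ln2/t½ = ln2/20 ≈ 0.034657 h⁻¹; fraction remaining f = e^(−kτ) = e^(−0.034657×31) ≈ 0.3415.
At steady state, accumulation factor R = 1/(1 − e^(−kτ)) ≈ 1.5186.
Each bolus raises the concentration by D/Vd = 2447/82 ≈ 29.841 mcg/mL.
Steady-state peak Cmax,ss = C₀·R ≈ 29.841 × 1.5186 ≈ 45.317 mcg/mL.
One interval later, Cmin,ss = Cmax,ss·e^(−kτ) ≈ 45.317 × 0.3415 ≈ 15.476 mcg/mL.

15.5 mcg/mL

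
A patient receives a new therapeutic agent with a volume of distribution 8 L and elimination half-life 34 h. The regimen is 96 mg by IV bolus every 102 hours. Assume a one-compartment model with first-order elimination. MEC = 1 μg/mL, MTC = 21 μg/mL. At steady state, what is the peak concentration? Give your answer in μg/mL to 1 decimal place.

τ = 102 h = 3 half-lives, so f = (1/2)^3 = 0.125.
Accumulation ratio R = 1/(1 − f) = 1/0.875 = 8/7.
Single-dose peak C₀ = D/Vd = 96/8 = 12 μg/mL.
Steady-state peak Cmax,ss = C₀·R = 12 × 8/7 ≈ 13.714 μg/mL.
Peak 13.7 μg/mL vs MTC 21 μg/mL: below toxic threshold.

13.7 μg/mL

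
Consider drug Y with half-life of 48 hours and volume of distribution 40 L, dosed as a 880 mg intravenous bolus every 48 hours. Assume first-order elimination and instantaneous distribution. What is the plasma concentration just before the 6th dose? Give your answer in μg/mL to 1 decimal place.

21.3 μg/mL

f = (1/2)^(τ/t½) = (1/2)^(48/48) ≈ 0.5000.
C₀ = D/Vd = 880/40 ≈ 22.000 μg/mL.
Before the 6th dose, 5 doses have been given. Superposition: Cmin = C₀·(f + f² + … + f^5).
≈ 22.000 × (0.5000 + 0.2500 + 0.1250 + 0.0625 + 0.0313) ≈ 22.000 × 0.9688 ≈ 21.314 μg/mL.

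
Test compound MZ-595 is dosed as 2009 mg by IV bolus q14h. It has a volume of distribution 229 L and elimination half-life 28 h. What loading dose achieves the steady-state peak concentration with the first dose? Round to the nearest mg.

f = (1/2)^(14/28) ≈ 0.707107; accumulation ratio R = 1/(1−f) ≈ 3.41422.
Loading dose to hit Cmax,ss on first dose: D_load = D_maint·R ≈ 2009 × 3.41422 ≈ 6859.17 mg.

6859 mg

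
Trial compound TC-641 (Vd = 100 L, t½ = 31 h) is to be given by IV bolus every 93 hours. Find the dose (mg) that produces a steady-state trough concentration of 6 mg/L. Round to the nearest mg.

τ/t½ = 93/31 ≈ 3, so f = (1/2)^(93/31) ≈ 0.125000.
Cmin,ss = (D/Vd)·f/(1−f), so D = Cmin,ss·Vd·(1−f)/f.
D = 6 × 100 × (1−f)/f ≈ 6 × 100 × 7.00000 ≈ 4200.00 mg.

4200 mg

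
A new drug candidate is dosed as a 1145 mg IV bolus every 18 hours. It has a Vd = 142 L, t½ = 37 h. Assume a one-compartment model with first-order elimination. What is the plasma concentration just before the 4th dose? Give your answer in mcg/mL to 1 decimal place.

12.8 mcg/mL

f = (1/2)^(τ/t½) = (1/2)^(18/37) ≈ 0.7138.
C₀ = D/Vd = 1145/142 ≈ 8.063 mcg/mL.
Before the 4th dose, 3 doses have been given. Superposition: Cmin = C₀·(f + f² + … + f^3).
≈ 8.063 × (0.7138 + 0.5095 + 0.3637) ≈ 8.063 × 1.5870 ≈ 12.796 mcg/mL.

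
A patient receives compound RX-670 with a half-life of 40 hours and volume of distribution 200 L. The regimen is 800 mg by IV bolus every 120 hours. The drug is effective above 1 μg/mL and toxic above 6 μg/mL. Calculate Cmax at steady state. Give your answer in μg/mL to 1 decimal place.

τ = 120 h = 3 half-lives, so f = (1/2)^3 = 0.125.
Accumulation ratio R = 1/(1 − f) = 1/0.875 = 8/7.
Single-dose peak C₀ = D/Vd = 800/200 = 4 μg/mL.
Steady-state peak Cmax,ss = C₀·R = 4 × 8/7 ≈ 4.571 μg/mL.
Peak 4.6 μg/mL vs MTC 6 μg/mL: below toxic threshold.

4.6 μg/mL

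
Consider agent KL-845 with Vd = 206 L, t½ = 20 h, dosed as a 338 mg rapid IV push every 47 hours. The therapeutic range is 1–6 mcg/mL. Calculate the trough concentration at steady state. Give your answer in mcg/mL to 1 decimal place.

0.4 mcg/mL

τ/t½ = 47/20 ≈ 2.35, so fraction remaining f = (1/2)^(47/20) ≈ 0.1961.
Each bolus raises the concentration by D/Vd = 338/206 ≈ 1.641 mcg/mL.
Steady-state trough Cmin,ss = C₀·f/(1−f) ≈ 1.641 × 0.1961/0.8039 ≈ 0.400 mcg/mL.
Trough 0.4 mcg/mL vs MEC 1 mcg/mL: subtherapeutic.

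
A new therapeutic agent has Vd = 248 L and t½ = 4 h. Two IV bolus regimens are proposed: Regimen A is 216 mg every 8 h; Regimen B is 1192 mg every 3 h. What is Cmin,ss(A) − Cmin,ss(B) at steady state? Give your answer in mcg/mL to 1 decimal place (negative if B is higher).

-6.8 mcg/mL

Regimen A: f = (1/2)^(8/4) ≈ 0.2500; Cmin,ss = (216/248)·f/(1−f) ≈ 0.290 mcg/mL.
Regimen B: f = (1/2)^(3/4) ≈ 0.5946; Cmin,ss = (1192/248)·f/(1−f) ≈ 7.050 mcg/mL.
Difference ≈ 0.290 − 7.050 ≈ -6.760 mcg/mL.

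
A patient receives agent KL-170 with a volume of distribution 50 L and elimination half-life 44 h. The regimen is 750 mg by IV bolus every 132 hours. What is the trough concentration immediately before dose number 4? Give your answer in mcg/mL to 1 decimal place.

f = (1/2)^(τ/t½) = (1/2)^(132/44) ≈ 0.1250.
C₀ = D/Vd = 750/50 ≈ 15.000 mcg/mL.
Before the 4th dose, 3 doses have been given. Superposition: Cmin = C₀·(f + f² + … + f^3).
≈ 15.000 × (0.1250 + 0.0156 + 0.0020) ≈ 15.000 × 0.1426 ≈ 2.139 mcg/mL.

2.1 mcg/mL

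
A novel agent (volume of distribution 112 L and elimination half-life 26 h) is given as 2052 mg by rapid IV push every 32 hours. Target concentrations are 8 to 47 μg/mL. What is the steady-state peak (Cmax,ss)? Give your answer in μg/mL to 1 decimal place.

31.9 μg/mL

τ/t½ = 32/26 ≈ 1.2308, so fraction remaining f = (1/2)^(32/26) ≈ 0.4261.
Accumulation ratio R = 1/(1 − f) ≈ 1/0.5739 ≈ 1.7425.
Single-dose peak C₀ = D/Vd = 2052/112 ≈ 18.321 μg/mL.
Cmax,ss = C₀/(1 − f) ≈ 18.321/0.5739 ≈ 31.924 μg/mL.
Peak 31.9 μg/mL vs MTC 47 μg/mL: below toxic threshold.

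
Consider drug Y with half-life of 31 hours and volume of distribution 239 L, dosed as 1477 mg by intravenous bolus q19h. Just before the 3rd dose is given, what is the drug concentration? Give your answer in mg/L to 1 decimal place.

f = (1/2)^(τ/t½) = (1/2)^(19/31) ≈ 0.6539.
C₀ = D/Vd = 1477/239 ≈ 6.180 mg/L.
Before the 3rd dose, 2 doses have been given. Superposition: Cmin = C₀·(f + f²).
≈ 6.180 × (0.6539 + 0.4276) ≈ 6.180 × 1.0815 ≈ 6.684 mg/L.

6.7 mg/L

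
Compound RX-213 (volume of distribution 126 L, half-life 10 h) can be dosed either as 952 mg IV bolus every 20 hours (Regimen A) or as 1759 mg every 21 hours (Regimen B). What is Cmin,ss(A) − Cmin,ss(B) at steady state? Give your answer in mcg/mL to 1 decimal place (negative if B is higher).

-1.7 mcg/mL

Regimen A: f = (1/2)^(20/10) ≈ 0.2500; Cmin,ss = (952/126)·f/(1−f) ≈ 2.519 mcg/mL.
Regimen B: f = (1/2)^(21/10) ≈ 0.2333; Cmin,ss = (1759/126)·f/(1−f) ≈ 4.248 mcg/mL.
Difference ≈ 2.519 − 4.248 ≈ -1.729 mcg/mL.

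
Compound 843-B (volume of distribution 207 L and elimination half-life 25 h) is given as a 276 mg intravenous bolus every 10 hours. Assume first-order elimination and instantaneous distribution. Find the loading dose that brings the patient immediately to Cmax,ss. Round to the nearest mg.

1140 mg

f = (1/2)^(10/25) ≈ 0.757858; accumulation ratio R = 1/(1−f) ≈ 4.12981.
Loading dose to hit Cmax,ss on first dose: D_load = D_maint·R ≈ 276 × 4.12981 ≈ 1139.83 mg.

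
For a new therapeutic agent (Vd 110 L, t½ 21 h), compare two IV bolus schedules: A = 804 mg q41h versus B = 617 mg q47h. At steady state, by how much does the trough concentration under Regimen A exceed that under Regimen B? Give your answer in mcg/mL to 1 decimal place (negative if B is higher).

1.0 mcg/mL

Regimen A: f = (1/2)^(41/21) ≈ 0.2584; Cmin,ss = (804/110)·f/(1−f) ≈ 2.547 mcg/mL.
Regimen B: f = (1/2)^(47/21) ≈ 0.2120; Cmin,ss = (617/110)·f/(1−f) ≈ 1.509 mcg/mL.
Difference ≈ 2.547 − 1.509 ≈ 1.038 mcg/mL.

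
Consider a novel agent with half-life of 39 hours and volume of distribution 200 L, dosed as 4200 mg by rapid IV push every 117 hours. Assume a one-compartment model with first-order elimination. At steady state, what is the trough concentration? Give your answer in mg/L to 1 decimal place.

3.0 mg/L

τ = 117 h = 3 half-lives, so f = (1/2)^3 = 0.125.
At steady state, R = 1/(1 − 0.125) = 8/7.
Single-dose peak C₀ = D/Vd = 4200/200 = 21 mg/L.
Steady-state peak Cmax,ss = C₀·R = 21 × 8/7 ≈ 24.000 mg/L.
Steady-state trough Cmin,ss = Cmax,ss·f ≈ 24.000 × 0.125 ≈ 3.000 mg/L.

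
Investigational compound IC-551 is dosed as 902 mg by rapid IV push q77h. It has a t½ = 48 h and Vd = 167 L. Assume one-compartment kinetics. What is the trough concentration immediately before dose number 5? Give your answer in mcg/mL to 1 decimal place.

f = (1/2)^(τ/t½) = (1/2)^(77/48) ≈ 0.3289.
C₀ = D/Vd = 902/167 ≈ 5.401 mcg/mL.
Before the 5th dose, 4 doses have been given. Superposition: Cmin = C₀·(f + f² + … + f^4).
≈ 5.401 × (0.3289 + 0.1082 + 0.0356 + 0.0117) ≈ 5.401 × 0.4844 ≈ 2.616 mcg/mL.

2.6 mcg/mL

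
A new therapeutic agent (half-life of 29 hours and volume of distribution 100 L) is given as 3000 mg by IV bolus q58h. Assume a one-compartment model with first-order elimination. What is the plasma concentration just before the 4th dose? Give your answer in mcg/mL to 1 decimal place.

f = (1/2)^(τ/t½) = (1/2)^(58/29) ≈ 0.2500.
C₀ = D/Vd = 3000/100 ≈ 30.000 mcg/mL.
Before the 4th dose, 3 doses have been given. Superposition: Cmin = C₀·(f + f² + … + f^3).
≈ 30.000 × (0.2500 + 0.0625 + 0.0156) ≈ 30.000 × 0.3281 ≈ 9.843 mcg/mL.

9.8 mcg/mL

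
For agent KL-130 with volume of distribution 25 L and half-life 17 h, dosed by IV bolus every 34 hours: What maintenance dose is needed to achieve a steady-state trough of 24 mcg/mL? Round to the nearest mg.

1800 mg

τ/t½ = 34/17 ≈ 2, so f = (1/2)^(34/17) ≈ 0.250000.
Cmin,ss = (D/Vd)·f/(1−f), so D = Cmin,ss·Vd·(1−f)/f.
D = 24 × 25 × (1−f)/f ≈ 24 × 25 × 3.00000 ≈ 1800.00 mg.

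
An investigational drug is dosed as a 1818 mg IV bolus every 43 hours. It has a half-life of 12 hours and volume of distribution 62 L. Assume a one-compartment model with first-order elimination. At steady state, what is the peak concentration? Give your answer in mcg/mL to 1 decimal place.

32.0 mcg/mL

Over one 43-h interval, 43/12 ≈ 3.5833 half-lives elapse, leaving f ≈ 0.0834 of each dose.
At steady state, accumulation factor R = 1/(1 − e^(−kτ)) ≈ 1.0910.
Each bolus raises the concentration by D/Vd = 1818/62 ≈ 29.323 mcg/mL.
Steady-state peak Cmax,ss = C₀·R ≈ 29.323 × 1.0910 ≈ 31.991 mcg/mL.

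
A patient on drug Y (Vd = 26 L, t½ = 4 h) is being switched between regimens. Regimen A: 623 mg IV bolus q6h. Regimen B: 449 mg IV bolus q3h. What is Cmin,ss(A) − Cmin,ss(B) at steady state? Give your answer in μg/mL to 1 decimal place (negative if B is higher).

-12.2 μg/mL

Regimen A: f = (1/2)^(6/4) ≈ 0.3536; Cmin,ss = (623/26)·f/(1−f) ≈ 13.108 μg/mL.
Regimen B: f = (1/2)^(3/4) ≈ 0.5946; Cmin,ss = (449/26)·f/(1−f) ≈ 25.329 μg/mL.
Difference ≈ 13.108 − 25.329 ≈ -12.221 μg/mL.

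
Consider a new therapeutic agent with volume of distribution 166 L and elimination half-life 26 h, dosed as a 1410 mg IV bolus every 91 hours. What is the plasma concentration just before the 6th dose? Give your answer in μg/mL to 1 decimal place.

f = (1/2)^(τ/t½) = (1/2)^(91/26) ≈ 0.0884.
C₀ = D/Vd = 1410/166 ≈ 8.494 μg/mL.
Before the 6th dose, 5 doses have been given. Superposition: Cmin = C₀·(f + f² + … + f^5).
≈ 8.494 × (0.0884 + 0.0078 + 0.0007 + 0.0001 + 0.0000) ≈ 8.494 × 0.0970 ≈ 0.824 μg/mL.

0.8 μg/mL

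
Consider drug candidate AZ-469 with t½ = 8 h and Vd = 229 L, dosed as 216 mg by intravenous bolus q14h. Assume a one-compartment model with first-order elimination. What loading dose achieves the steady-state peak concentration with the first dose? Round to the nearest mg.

307 mg

f = (1/2)^(14/8) ≈ 0.297302; accumulation ratio R = 1/(1−f) ≈ 1.42309.
Loading dose to hit Cmax,ss on first dose: D_load = D_maint·R ≈ 216 × 1.42309 ≈ 307.39 mg.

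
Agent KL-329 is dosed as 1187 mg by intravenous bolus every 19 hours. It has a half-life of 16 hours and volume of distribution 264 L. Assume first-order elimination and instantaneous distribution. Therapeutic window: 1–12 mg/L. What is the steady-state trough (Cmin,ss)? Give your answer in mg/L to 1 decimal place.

τ/t½ = 19/16 ≈ 1.1875, so fraction remaining f = (1/2)^(19/16) ≈ 0.4391.
Accumulation ratio R = 1/(1 − f) ≈ 1/0.5609 ≈ 1.7828.
Single-dose peak C₀ = D/Vd = 1187/264 ≈ 4.496 mg/L.
Steady-state peak Cmax,ss = C₀·R ≈ 4.496 × 1.7828 ≈ 8.015 mg/L.
Steady-state trough Cmin,ss = Cmax,ss·f ≈ 8.015 × 0.4391 ≈ 3.519 mg/L.
Trough 3.5 mg/L vs MEC 1 mg/L: adequate.

3.5 mg/L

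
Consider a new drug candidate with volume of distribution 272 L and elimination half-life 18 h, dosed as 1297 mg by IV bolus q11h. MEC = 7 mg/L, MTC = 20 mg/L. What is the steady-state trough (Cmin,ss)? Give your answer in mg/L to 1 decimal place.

Over one 11-h interval, 11/18 ≈ 0.61111 half-lives elapse, leaving f ≈ 0.6547 of each dose.
At steady state, accumulation factor R = 1/(1 − e^(−kτ)) ≈ 2.8960.
Each bolus raises the concentration by D/Vd = 1297/272 ≈ 4.768 mg/L.
Steady-state peak Cmax,ss = C₀·R ≈ 4.768 × 2.8960 ≈ 13.808 mg/L.
Steady-state trough Cmin,ss = Cmax,ss·f ≈ 13.808 × 0.6547 ≈ 9.040 mg/L.
Trough 9.0 mg/L vs MEC 7 mg/L: adequate.

9.0 mg/L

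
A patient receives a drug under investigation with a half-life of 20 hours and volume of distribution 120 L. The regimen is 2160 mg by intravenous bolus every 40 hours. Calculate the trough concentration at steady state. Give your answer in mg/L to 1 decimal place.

6.0 mg/L

The dosing interval is 2 half-lives, so f = 2^(−2) = 0.25.
At steady state, R = 1/(1 − 0.25) = 4/3.
Single-dose peak C₀ = D/Vd = 2160/120 = 18 mg/L.
Steady-state peak Cmax,ss = C₀·R = 18 × 4/3 ≈ 24.000 mg/L.
Steady-state trough Cmin,ss = Cmax,ss·f ≈ 24.000 × 0.25 ≈ 6.000 mg/L.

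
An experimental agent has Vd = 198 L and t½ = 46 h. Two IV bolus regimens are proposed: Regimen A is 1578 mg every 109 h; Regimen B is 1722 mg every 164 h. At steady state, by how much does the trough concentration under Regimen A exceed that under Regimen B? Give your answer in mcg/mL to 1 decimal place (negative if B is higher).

Regimen A: f = (1/2)^(109/46) ≈ 0.1935; Cmin,ss = (1578/198)·f/(1−f) ≈ 1.912 mcg/mL.
Regimen B: f = (1/2)^(164/46) ≈ 0.0845; Cmin,ss = (1722/198)·f/(1−f) ≈ 0.803 mcg/mL.
Difference ≈ 1.912 − 0.803 ≈ 1.109 mcg/mL.

1.1 mcg/mL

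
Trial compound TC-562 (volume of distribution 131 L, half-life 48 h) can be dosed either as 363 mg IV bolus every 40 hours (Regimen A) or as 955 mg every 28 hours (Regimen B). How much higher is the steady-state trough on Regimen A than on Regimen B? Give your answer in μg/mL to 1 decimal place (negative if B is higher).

Regimen A: f = (1/2)^(40/48) ≈ 0.5612; Cmin,ss = (363/131)·f/(1−f) ≈ 3.544 μg/mL.
Regimen B: f = (1/2)^(28/48) ≈ 0.6674; Cmin,ss = (955/131)·f/(1−f) ≈ 14.628 μg/mL.
Difference ≈ 3.544 − 14.628 ≈ -11.084 μg/mL.

-11.1 μg/mL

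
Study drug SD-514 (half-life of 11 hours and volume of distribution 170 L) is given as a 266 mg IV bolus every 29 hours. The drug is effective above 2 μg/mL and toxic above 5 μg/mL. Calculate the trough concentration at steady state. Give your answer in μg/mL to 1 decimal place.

Over one 29-h interval, 29/11 ≈ 2.6364 half-lives elapse, leaving f ≈ 0.1608 of each dose.
Accumulation ratio R = 1/(1 − f) ≈ 1/0.8392 ≈ 1.1916.
Single-dose peak C₀ = D/Vd = 266/170 ≈ 1.565 μg/mL.
Steady-state peak Cmax,ss = C₀·R ≈ 1.565 × 1.1916 ≈ 1.865 μg/mL.
Steady-state trough Cmin,ss = Cmax,ss·f ≈ 1.865 × 0.1608 ≈ 0.300 μg/mL.
Trough 0.3 μg/mL vs MEC 2 μg/mL: subtherapeutic.

0.3 μg/mL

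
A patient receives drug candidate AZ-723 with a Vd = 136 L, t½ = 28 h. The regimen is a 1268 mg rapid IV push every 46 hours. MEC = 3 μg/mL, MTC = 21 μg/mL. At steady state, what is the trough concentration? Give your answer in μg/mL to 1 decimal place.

4.4 μg/mL

Over one 46-h interval, 46/28 ≈ 1.6429 half-lives elapse, leaving f ≈ 0.3202 of each dose.
At steady state, accumulation factor R = 1/(1 − e^(−kτ)) ≈ 1.4710.
Single-dose peak C₀ = D/Vd = 1268/136 ≈ 9.324 μg/mL.
Cmax,ss = C₀/(1 − f) ≈ 9.324/0.6798 ≈ 13.716 μg/mL.
Steady-state trough Cmin,ss = Cmax,ss·f ≈ 13.716 × 0.3202 ≈ 4.392 μg/mL.
Trough 4.4 μg/mL vs MEC 3 μg/mL: adequate.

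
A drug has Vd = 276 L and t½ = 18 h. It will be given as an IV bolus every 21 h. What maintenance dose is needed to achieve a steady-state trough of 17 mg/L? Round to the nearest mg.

5841 mg

τ/t½ = 21/18 ≈ 1.1667, so f = (1/2)^(21/18) ≈ 0.445449.
Cmin,ss = (D/Vd)·f/(1−f), so D = Cmin,ss·Vd·(1−f)/f.
D = 17 × 276 × (1−f)/f ≈ 17 × 276 × 1.24493 ≈ 5841.21 mg.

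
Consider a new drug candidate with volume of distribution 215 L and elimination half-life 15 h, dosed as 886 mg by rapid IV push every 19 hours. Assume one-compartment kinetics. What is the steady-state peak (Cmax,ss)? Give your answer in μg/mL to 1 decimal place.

k = ln2/t½ = ln2/15 ≈ 0.046210 h⁻¹; fraction remaining f = e^(−kτ) = e^(−0.046210×19) ≈ 0.4156.
Accumulation ratio R = 1/(1 − f) ≈ 1/0.5844 ≈ 1.7112.
Each bolus raises the concentration by D/Vd = 886/215 ≈ 4.121 μg/mL.
Steady-state peak Cmax,ss = C₀·R ≈ 4.121 × 1.7112 ≈ 7.052 μg/mL.

7.1 μg/mL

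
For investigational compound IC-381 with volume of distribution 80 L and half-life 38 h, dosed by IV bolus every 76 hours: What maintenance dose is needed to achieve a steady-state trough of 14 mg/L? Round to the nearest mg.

3360 mg

τ/t½ = 76/38 ≈ 2, so f = (1/2)^(76/38) ≈ 0.250000.
Cmin,ss = (D/Vd)·f/(1−f), so D = Cmin,ss·Vd·(1−f)/f.
D = 14 × 80 × (1−f)/f ≈ 14 × 80 × 3.00000 ≈ 3360.00 mg.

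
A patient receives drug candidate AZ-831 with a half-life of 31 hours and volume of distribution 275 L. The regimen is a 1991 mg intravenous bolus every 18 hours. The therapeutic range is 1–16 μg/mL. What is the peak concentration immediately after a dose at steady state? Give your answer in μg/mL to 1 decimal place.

21.9 μg/mL

Over one 18-h interval, 18/31 ≈ 0.58065 half-lives elapse, leaving f ≈ 0.6687 of each dose.
At steady state, accumulation factor R = 1/(1 − e^(−kτ)) ≈ 3.0184.
Each bolus raises the concentration by D/Vd = 1991/275 ≈ 7.240 μg/mL.
Cmax,ss = C₀/(1 − f) ≈ 7.240/0.3313 ≈ 21.853 μg/mL.
Peak 21.9 μg/mL vs MTC 16 μg/mL: exceeds toxic threshold.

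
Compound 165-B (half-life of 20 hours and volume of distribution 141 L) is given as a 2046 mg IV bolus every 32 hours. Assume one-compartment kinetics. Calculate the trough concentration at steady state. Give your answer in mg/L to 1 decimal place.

7.1 mg/L

τ/t½ = 32/20 ≈ 1.6, so fraction remaining f = (1/2)^(32/20) ≈ 0.3299.
Each bolus raises the concentration by D/Vd = 2046/141 ≈ 14.511 mg/L.
Steady-state trough Cmin,ss = C₀·f/(1−f) ≈ 14.511 × 0.3299/0.6701 ≈ 7.144 mg/L.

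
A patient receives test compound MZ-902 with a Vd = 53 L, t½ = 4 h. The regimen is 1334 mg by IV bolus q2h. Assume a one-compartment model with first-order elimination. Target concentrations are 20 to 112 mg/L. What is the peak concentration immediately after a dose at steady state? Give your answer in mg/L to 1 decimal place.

85.9 mg/L

Over one 2-h interval, 2/4 ≈ 0.5 half-lives elapse, leaving f ≈ 0.7071 of each dose.
Accumulation ratio R = 1/(1 − f) ≈ 1/0.2929 ≈ 3.4141.
Single-dose peak C₀ = D/Vd = 1334/53 ≈ 25.170 mg/L.
Cmax,ss = C₀/(1 − f) ≈ 25.170/0.2929 ≈ 85.934 mg/L.
Peak 85.9 mg/L vs MTC 112 mg/L: below toxic threshold.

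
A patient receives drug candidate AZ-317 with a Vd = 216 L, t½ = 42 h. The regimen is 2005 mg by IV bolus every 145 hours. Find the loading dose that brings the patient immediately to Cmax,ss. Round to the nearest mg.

f = (1/2)^(145/42) ≈ 0.091354; accumulation ratio R = 1/(1−f) ≈ 1.10054.
Loading dose to hit Cmax,ss on first dose: D_load = D_maint·R ≈ 2005 × 1.10054 ≈ 2206.58 mg.

2207 mg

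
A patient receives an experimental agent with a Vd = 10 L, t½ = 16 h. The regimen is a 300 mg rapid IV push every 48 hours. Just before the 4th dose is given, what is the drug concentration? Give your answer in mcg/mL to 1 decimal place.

f = (1/2)^(τ/t½) = (1/2)^(48/16) ≈ 0.1250.
C₀ = D/Vd = 300/10 ≈ 30.000 mcg/mL.
Before the 4th dose, 3 doses have been given. Superposition: Cmin = C₀·(f + f² + … + f^3).
≈ 30.000 × (0.1250 + 0.0156 + 0.0020) ≈ 30.000 × 0.1426 ≈ 4.278 mcg/mL.

4.3 mcg/mL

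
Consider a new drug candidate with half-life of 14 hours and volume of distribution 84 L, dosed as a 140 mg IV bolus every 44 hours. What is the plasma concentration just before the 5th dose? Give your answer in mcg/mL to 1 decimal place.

f = (1/2)^(τ/t½) = (1/2)^(44/14) ≈ 0.1132.
C₀ = D/Vd = 140/84 ≈ 1.667 mcg/mL.
Before the 5th dose, 4 doses have been given. Superposition: Cmin = C₀·(f + f² + … + f^4).
≈ 1.667 × (0.1132 + 0.0128 + 0.0015 + 0.0002) ≈ 1.667 × 0.1277 ≈ 0.213 mcg/mL.

0.2 mcg/mL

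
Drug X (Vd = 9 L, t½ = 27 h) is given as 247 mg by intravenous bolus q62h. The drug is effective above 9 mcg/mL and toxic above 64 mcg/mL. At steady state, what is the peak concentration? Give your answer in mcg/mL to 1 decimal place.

Over one 62-h interval, 62/27 ≈ 2.2963 half-lives elapse, leaving f ≈ 0.2036 of each dose.
At steady state, accumulation factor R = 1/(1 − e^(−kτ)) ≈ 1.2557.
Each bolus raises the concentration by D/Vd = 247/9 ≈ 27.444 mcg/mL.
Steady-state peak Cmax,ss = C₀·R ≈ 27.444 × 1.2557 ≈ 34.461 mcg/mL.
Peak 34.5 mcg/mL vs MTC 64 mcg/mL: below toxic threshold.

34.5 mcg/mL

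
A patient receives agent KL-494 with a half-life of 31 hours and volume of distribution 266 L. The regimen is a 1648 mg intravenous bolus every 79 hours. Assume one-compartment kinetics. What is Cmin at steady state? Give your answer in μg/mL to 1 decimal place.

1.3 μg/mL

τ/t½ = 79/31 ≈ 2.5484, so fraction remaining f = (1/2)^(79/31) ≈ 0.1709.
Single-dose peak C₀ = D/Vd = 1648/266 ≈ 6.195 μg/mL.
Steady-state trough Cmin,ss = C₀·f/(1−f) ≈ 6.195 × 0.1709/0.8291 ≈ 1.277 μg/mL.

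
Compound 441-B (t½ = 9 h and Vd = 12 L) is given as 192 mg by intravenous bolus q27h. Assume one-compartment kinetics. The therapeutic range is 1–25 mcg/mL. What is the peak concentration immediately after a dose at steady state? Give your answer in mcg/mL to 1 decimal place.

τ = 27 h = 3 half-lives, so f = (1/2)^3 = 0.125.
At steady state, R = 1/(1 − 0.125) = 8/7.
Single-dose peak C₀ = D/Vd = 192/12 = 16 mcg/mL.
Steady-state peak Cmax,ss = C₀·R = 16 × 8/7 ≈ 18.286 mcg/mL.
Peak 18.3 mcg/mL vs MTC 25 mcg/mL: below toxic threshold.

18.3 mcg/mL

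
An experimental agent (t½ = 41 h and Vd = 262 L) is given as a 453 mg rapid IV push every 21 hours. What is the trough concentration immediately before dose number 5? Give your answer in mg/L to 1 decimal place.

3.1 mg/L

f = (1/2)^(τ/t½) = (1/2)^(21/41) ≈ 0.7012.
C₀ = D/Vd = 453/262 ≈ 1.729 mg/L.
Before the 5th dose, 4 doses have been given. Superposition: Cmin = C₀·(f + f² + … + f^4).
≈ 1.729 × (0.7012 + 0.4917 + 0.3448 + 0.2418) ≈ 1.729 × 1.7795 ≈ 3.077 mg/L.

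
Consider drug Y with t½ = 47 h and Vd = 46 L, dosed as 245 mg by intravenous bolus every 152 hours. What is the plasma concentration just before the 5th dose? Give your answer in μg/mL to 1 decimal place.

0.6 μg/mL

f = (1/2)^(τ/t½) = (1/2)^(152/47) ≈ 0.1063.
C₀ = D/Vd = 245/46 ≈ 5.326 μg/mL.
Before the 5th dose, 4 doses have been given. Superposition: Cmin = C₀·(f + f² + … + f^4).
≈ 5.326 × (0.1063 + 0.0113 + 0.0012 + 0.0001) ≈ 5.326 × 0.1189 ≈ 0.633 μg/mL.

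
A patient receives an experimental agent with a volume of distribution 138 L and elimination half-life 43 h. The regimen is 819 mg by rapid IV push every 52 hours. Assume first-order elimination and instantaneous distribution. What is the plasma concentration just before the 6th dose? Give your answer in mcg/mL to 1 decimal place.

f = (1/2)^(τ/t½) = (1/2)^(52/43) ≈ 0.4325.
C₀ = D/Vd = 819/138 ≈ 5.935 mcg/mL.
Before the 6th dose, 5 doses have been given. Superposition: Cmin = C₀·(f + f² + … + f^5).
≈ 5.935 × (0.4325 + 0.1871 + 0.0809 + 0.0350 + 0.0151) ≈ 5.935 × 0.7506 ≈ 4.455 mcg/mL.

4.5 mcg/mL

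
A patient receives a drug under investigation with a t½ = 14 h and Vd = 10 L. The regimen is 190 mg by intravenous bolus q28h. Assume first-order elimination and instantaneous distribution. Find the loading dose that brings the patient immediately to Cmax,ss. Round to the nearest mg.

f = (1/2)^(28/14) ≈ 0.250000; accumulation ratio R = 1/(1−f) ≈ 1.33333.
Loading dose to hit Cmax,ss on first dose: D_load = D_maint·R ≈ 190 × 1.33333 ≈ 253.33 mg.

253 mg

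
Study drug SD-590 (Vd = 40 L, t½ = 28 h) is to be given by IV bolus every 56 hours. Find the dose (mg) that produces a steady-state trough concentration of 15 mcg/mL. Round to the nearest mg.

τ/t½ = 56/28 ≈ 2, so f = (1/2)^(56/28) ≈ 0.250000.
Cmin,ss = (D/Vd)·f/(1−f), so D = Cmin,ss·Vd·(1−f)/f.
D = 15 × 40 × (1−f)/f ≈ 15 × 40 × 3.00000 ≈ 1800.00 mg.

1800 mg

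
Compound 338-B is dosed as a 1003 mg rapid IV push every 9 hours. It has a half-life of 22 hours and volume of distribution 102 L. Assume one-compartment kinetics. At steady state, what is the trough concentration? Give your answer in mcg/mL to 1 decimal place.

30.0 mcg/mL

τ/t½ = 9/22 ≈ 0.40909, so fraction remaining f = (1/2)^(9/22) ≈ 0.7531.
Accumulation ratio R = 1/(1 − f) ≈ 1/0.2469 ≈ 4.0502.
Single-dose peak C₀ = D/Vd = 1003/102 ≈ 9.833 mcg/mL.
Steady-state peak Cmax,ss = C₀·R ≈ 9.833 × 4.0502 ≈ 39.826 mcg/mL.
One interval later, Cmin,ss = Cmax,ss·e^(−kτ) ≈ 39.826 × 0.7531 ≈ 29.993 mcg/mL.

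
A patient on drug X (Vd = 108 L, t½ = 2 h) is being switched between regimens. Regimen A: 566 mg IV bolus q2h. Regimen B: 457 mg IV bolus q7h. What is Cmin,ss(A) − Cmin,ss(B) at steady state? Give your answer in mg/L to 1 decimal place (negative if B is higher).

Regimen A: f = (1/2)^(2/2) ≈ 0.5000; Cmin,ss = (566/108)·f/(1−f) ≈ 5.241 mg/L.
Regimen B: f = (1/2)^(7/2) ≈ 0.0884; Cmin,ss = (457/108)·f/(1−f) ≈ 0.410 mg/L.
Difference ≈ 5.241 − 0.410 ≈ 4.831 mg/L.

4.8 mg/L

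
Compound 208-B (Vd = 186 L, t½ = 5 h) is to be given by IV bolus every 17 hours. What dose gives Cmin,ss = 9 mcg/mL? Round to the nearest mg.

15997 mg

τ/t½ = 17/5 ≈ 3.4, so f = (1/2)^(17/5) ≈ 0.094732.
Cmin,ss = (D/Vd)·f/(1−f), so D = Cmin,ss·Vd·(1−f)/f.
D = 9 × 186 × (1−f)/f ≈ 9 × 186 × 9.55610 ≈ 15996.91 mg.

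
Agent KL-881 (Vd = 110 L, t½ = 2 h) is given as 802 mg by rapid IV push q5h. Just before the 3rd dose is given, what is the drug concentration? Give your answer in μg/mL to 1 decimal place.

f = (1/2)^(τ/t½) = (1/2)^(5/2) ≈ 0.1768.
C₀ = D/Vd = 802/110 ≈ 7.291 μg/mL.
Before the 3rd dose, 2 doses have been given. Superposition: Cmin = C₀·(f + f²).
≈ 7.291 × (0.1768 + 0.0313) ≈ 7.291 × 0.2081 ≈ 1.517 μg/mL.

1.5 μg/mL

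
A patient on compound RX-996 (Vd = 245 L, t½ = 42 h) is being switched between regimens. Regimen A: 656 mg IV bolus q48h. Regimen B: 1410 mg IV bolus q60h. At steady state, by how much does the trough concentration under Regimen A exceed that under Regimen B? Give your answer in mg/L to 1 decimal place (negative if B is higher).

-1.2 mg/L

Regimen A: f = (1/2)^(48/42) ≈ 0.4529; Cmin,ss = (656/245)·f/(1−f) ≈ 2.217 mg/L.
Regimen B: f = (1/2)^(60/42) ≈ 0.3715; Cmin,ss = (1410/245)·f/(1−f) ≈ 3.402 mg/L.
Difference ≈ 2.217 − 3.402 ≈ -1.185 mg/L.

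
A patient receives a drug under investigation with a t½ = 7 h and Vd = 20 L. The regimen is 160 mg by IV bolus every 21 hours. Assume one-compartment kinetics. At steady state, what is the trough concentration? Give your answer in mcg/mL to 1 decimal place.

1.1 mcg/mL

The dosing interval is 3 half-lives, so f = 2^(−3) = 0.125.
At steady state, R = 1/(1 − 0.125) = 8/7.
Single-dose peak C₀ = D/Vd = 160/20 = 8 mcg/mL.
Steady-state peak Cmax,ss = C₀·R = 8 × 8/7 ≈ 9.143 mcg/mL.
Steady-state trough Cmin,ss = Cmax,ss·f ≈ 9.143 × 0.125 ≈ 1.143 mcg/mL.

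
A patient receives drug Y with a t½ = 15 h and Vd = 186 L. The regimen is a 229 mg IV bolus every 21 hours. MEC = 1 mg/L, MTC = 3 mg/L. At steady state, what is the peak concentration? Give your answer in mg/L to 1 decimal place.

2.0 mg/L

Over one 21-h interval, 21/15 ≈ 1.4 half-lives elapse, leaving f ≈ 0.3789 of each dose.
Accumulation ratio R = 1/(1 − f) ≈ 1/0.6211 ≈ 1.6100.
Single-dose peak C₀ = D/Vd = 229/186 ≈ 1.231 mg/L.
Cmax,ss = C₀/(1 − f) ≈ 1.231/0.6211 ≈ 1.982 mg/L.
Peak 2.0 mg/L vs MTC 3 mg/L: below toxic threshold.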